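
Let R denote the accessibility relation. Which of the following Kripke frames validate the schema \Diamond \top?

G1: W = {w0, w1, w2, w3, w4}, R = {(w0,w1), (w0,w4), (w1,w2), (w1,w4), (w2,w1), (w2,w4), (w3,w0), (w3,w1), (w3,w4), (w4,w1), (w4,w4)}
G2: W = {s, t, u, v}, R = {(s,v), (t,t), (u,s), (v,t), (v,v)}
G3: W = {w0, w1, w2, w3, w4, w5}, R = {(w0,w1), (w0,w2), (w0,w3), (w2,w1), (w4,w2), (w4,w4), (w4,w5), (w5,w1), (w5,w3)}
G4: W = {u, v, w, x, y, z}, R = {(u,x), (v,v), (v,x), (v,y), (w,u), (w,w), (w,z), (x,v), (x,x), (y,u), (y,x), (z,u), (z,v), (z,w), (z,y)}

The schema corresponds to seriality: \forall x \exists y Rxy.
G1: ✓.
G2: ✓.
G3: fails — world w1 has no successor.
G4: ✓.
Valid on: G1, G2, G4.

G1, G2, G4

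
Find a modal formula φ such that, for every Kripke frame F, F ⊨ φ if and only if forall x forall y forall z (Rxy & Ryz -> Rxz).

A defining formula is □r → □□r (the 4 axiom).
Suppose □r→□□r is valid. Take Rxy, Ryz and set V(r)={w : Rxw}. Then □r at x, so □□r at x, so □r at y, so r at z, i.e. Rxz.

□r → □□r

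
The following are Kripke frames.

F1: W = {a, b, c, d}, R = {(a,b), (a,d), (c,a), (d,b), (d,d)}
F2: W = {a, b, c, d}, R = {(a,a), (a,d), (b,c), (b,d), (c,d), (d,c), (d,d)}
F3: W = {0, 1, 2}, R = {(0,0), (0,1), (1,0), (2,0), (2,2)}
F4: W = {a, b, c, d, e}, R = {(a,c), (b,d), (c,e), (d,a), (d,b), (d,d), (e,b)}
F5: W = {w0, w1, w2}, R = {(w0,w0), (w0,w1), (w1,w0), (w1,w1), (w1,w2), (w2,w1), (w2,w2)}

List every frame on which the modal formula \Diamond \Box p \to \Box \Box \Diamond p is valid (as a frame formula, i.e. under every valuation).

F2, F3, F5

The schema corresponds to a generalized confluence (Geach) condition: \forall x \forall y \forall z ((xRy \wedge x R^2 z) \to \exists w (yRw \wedge zRw)).
F1: fails — aRb, aR²b but no w with bRw and bRw.
F2: satisfies the condition.
F3: satisfies the condition.
F4: fails — aRc, aR²e but no w with cRw and eRw.
F5: satisfies the condition.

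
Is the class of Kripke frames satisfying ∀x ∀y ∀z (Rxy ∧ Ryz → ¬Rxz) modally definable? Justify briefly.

Not modally definable

Modal frame validity is preserved under surjective bounded morphisms.
The 5-cycle (worlds 0,1,2,3,4 with 0→1→2→3→4→0) is intransitive. Mapping every world to a single reflexive point • is a surjective bounded morphism; the reflexive point is not intransitive (R••∧R•• but R••).
So no modal formula (or set of formulas) defines exactly the intransitive frames.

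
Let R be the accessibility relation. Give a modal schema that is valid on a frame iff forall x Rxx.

□s → s

This is reflexivity; the standard corresponding axiom is T: □s → s.
Suppose □s→s is valid. At any x set V(s)={w : Rxw}. Then □s holds at x, so s holds at x, i.e. Rxx.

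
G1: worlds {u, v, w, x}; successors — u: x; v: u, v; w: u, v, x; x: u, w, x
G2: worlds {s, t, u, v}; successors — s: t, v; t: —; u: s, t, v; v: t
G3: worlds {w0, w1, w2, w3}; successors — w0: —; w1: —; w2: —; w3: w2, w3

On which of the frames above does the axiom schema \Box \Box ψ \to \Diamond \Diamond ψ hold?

G1

Frame correspondent (Sahlqvist): \forall x \exists w (x R^2 w \wedge x R^2 w) — i.e. a generalized confluence (Geach) condition.
G1: condition met.
G2: fails — at t but no w with tR²w and tR²w.
G3: fails — at w0 but no w with w0R²w and w0R²w.
Valid on: G1.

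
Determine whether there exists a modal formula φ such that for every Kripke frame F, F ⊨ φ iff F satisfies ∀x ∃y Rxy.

Yes — defined by □q → ◇q

Yes: it is seriality, defined by the D schema □q → ◇q.
Suppose □q→◇q is valid. At any x set V(q)=W. Then □q at x, so ◇q at x, so x has a successor.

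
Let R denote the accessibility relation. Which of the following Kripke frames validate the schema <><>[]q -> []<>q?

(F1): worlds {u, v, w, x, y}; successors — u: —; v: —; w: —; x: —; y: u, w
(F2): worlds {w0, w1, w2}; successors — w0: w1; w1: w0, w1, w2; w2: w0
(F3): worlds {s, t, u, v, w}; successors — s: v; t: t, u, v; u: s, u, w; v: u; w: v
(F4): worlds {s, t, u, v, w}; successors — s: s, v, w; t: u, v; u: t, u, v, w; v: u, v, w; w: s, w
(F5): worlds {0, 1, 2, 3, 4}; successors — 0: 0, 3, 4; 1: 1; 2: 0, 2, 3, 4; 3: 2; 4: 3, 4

Frame correspondent (Sahlqvist): forall x forall y forall z ((x R^2 y & xRz) -> exists w (yRw & zRw)) — i.e. a generalized confluence (Geach) condition.
(F1): ✓.
(F2): fails — w1R²w0, w1Rw2 but no w with w0Rw and w2Rw.
(F3): fails — tR²s, tRu but no w* with sRw* and uRw*.
(F4): fails — uR²t, uRw but no w* with tRw* and wRw*.
(F5): fails — 0R²0, 0R3 but no w with 0Rw and 3Rw.
Valid on: (F1).

(F1)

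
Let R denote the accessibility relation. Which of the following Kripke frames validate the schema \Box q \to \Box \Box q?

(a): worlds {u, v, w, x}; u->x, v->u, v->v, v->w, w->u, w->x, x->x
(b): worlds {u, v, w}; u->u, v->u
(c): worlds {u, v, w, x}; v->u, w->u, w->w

The schema corresponds to transitivity: \forall x \forall y \forall z (Rxy \wedge Ryz \to Rxz).
(a): fails — Rvw and Rwx but not Rvx.
(b): ✓.
(c): ✓.
Valid on: (b), (c).

(b), (c)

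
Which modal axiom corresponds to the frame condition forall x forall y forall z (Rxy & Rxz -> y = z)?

◇q → □q

This is partial functionality; the standard corresponding axiom is CD: ◇q → □q.
Suppose ◇q→□q is valid. Take Rxy, Rxz and set V(q)={y}. Then ◇q at x, so □q at x, so q at z, i.e. z=y.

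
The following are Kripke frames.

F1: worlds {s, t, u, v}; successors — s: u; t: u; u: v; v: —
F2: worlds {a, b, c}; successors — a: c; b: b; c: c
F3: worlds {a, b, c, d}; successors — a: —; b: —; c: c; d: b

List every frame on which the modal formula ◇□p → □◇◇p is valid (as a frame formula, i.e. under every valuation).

The schema corresponds to a generalized confluence (Geach) condition: ∀x ∀y ∀z ((xRy ∧ xRz) → ∃w (yRw ∧ zR²w)).
F1: fails — sRu, sRu but no w with uRw and uR²w.
F2: holds.
F3: fails — dRb, dRb but no w with bRw and bR²w.

F2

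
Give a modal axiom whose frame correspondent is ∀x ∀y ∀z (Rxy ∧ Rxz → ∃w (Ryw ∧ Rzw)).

◇□q → □◇q

A defining formula is ◇□q → □◇q (the .2 axiom).
Suppose ◇□q→□◇q is valid. Take Rxy, Rxz and set V(q)={w : Ryw}. Then □q at y so ◇□q at x, so □◇q at x, so ◇q at z, giving w with Rzw and Ryw.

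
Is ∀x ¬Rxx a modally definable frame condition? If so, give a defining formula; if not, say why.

No — not modally definable

Modal frame validity is preserved under surjective bounded morphisms.
The 2-cycle (worlds a,b with a→b→a) is irreflexive, and the map sending every world to a single reflexive point • is a surjective bounded morphism (forth: every edge maps to (•,•); back: every world has a successor). So any modal formula valid on the 2-cycle is also valid on the reflexive point, which is not irreflexive.
Hence irreflexivity is not modally definable.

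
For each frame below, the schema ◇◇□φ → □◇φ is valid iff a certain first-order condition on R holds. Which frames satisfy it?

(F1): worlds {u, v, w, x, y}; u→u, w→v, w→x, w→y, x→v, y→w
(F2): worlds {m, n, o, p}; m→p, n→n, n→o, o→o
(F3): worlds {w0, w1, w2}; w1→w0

The schema corresponds to a generalized confluence (Geach) condition: ∀x ∀y ∀z ((xR²y ∧ xRz) → ∃w (yRw ∧ zRw)).
(F1): fails — wR²v, wRv but no t with vRt and vRt.
(F2): holds.
(F3): holds.
Valid on: (F2), (F3).

(F2), (F3)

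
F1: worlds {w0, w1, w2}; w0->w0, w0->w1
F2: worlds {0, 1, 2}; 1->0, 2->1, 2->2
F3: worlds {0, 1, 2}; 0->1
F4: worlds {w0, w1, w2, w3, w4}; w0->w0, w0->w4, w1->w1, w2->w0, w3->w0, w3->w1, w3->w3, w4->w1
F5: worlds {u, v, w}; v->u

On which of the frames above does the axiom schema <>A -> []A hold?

F3, F5

This is the axiom for partial functionality; its first-order frame correspondent is forall x forall y forall z (Rxy & Rxz -> y = z).
F1: fails — w0 sees both w0 and w1.
F2: fails — 2 sees both 1 and 2.
F3: holds.
F4: fails — w0 sees both w0 and w4.
F5: holds.
Valid on: F3, F5.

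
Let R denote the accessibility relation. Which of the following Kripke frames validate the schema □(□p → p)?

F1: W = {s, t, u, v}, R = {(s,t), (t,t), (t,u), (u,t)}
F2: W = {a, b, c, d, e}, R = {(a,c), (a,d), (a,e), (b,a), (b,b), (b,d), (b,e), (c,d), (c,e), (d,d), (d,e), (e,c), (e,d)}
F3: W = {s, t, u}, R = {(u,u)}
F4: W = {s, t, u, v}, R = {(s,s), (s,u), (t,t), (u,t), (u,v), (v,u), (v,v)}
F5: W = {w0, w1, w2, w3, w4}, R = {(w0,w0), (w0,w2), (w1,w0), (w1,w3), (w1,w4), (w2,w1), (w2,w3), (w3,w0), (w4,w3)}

F3

The schema corresponds to shift-reflexivity: ∀x ∀y (Rxy → Ryy).
F1: fails — Rtu but not Ruu.
F2: fails — Rde but not Ree.
F3: holds.
F4: fails — Rvu but not Ruu.
F5: fails — Rw1w3 but not Rw3w3.
Valid on: F3.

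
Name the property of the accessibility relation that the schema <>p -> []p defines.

Partial functionality

Suppose ◇p→□p is valid. Take Rxy, Rxz and set V(p)={y}. Then ◇p at x, so □p at x, so p at z, i.e. z=y.
Conversely, any frame satisfying forall x forall y forall z (Rxy & Rxz -> y = z) validates the schema.
Frame condition: forall x forall y forall z (Rxy & Rxz -> y = z).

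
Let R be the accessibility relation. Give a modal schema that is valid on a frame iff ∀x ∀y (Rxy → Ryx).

p → □◇p

A defining formula is p → □◇p (the B axiom).
Suppose p→□◇p is valid. Take Rxy and set V(p)={x}. Then p at x, so □◇p at x, so ◇p at y, so some z with Ryz has p; z=x, i.e. Ryx.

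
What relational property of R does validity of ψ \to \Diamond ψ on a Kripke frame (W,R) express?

This is frame-equivalent to □ψ → ψ (substitute ¬ψ for ψ and contrapose).
Suppose □ψ→ψ is valid. At any x set V(ψ)={w : Rxw}. Then □ψ holds at x, so ψ holds at x, i.e. Rxx.
Conversely, any frame satisfying \forall x Rxx validates the schema.
So the correspondent is reflexivity.

reflexivity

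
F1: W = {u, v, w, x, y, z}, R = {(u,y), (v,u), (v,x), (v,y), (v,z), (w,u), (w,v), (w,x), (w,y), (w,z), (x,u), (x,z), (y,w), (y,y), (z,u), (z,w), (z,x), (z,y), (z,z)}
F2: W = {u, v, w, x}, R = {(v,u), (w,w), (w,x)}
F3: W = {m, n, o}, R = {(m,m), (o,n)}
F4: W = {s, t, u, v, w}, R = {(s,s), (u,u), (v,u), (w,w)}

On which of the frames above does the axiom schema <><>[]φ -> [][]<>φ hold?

This is the axiom for a generalized confluence (Geach) condition; its first-order frame correspondent is forall x forall y forall z ((x R^2 y & x R^2 z) -> exists w (yRw & zRw)).
F1: fails — vR²u, vR²x but no t with uRt and xRt.
F2: fails — wR²w, wR²x but no t with wRt and xRt.
F3: holds.
F4: holds.
Valid on: F3, F4.

F3, F4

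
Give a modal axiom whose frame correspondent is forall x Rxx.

This is reflexivity; the standard corresponding axiom is T: □r → r.
Suppose □r→r is valid. At any x set V(r)={w : Rxw}. Then □r holds at x, so r holds at x, i.e. Rxx.

□r → r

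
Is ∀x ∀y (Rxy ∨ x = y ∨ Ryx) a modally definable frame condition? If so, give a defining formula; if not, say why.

Modal frame validity is preserved under disjoint unions.
Take 3 disjoint single-world reflexive frames: each is trivially connected, but their disjoint union has 3 worlds with no edge between distinct components, so it is not connected.
So the class is not modally definable.

Not modally definable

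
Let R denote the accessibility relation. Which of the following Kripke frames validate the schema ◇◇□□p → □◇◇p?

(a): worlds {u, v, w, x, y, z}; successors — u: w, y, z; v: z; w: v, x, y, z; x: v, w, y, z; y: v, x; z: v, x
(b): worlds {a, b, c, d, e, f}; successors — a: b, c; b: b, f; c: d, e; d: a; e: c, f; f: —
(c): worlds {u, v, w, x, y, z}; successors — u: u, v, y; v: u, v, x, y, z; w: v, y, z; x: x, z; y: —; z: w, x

(a)

Frame correspondent (Sahlqvist): ∀x ∀y ∀z ((xR²y ∧ xRz) → ∃w (yR²w ∧ zR²w)) — i.e. a generalized confluence (Geach) condition.
(a): condition met.
(b): fails — aR²e, aRb but no w with eR²w and bR²w.
(c): fails — uR²u, uRy but no t with uR²t and yR²t.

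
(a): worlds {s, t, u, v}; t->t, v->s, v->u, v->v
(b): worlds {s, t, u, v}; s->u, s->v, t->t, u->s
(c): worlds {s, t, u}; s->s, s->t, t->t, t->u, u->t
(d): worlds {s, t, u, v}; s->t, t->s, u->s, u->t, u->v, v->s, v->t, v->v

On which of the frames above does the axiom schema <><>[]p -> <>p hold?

(c), (d)

This is the axiom for a generalized confluence (Geach) condition; its first-order frame correspondent is forall x forall y (x R^2 y -> exists w (yRw & xRw)).
(a): fails — vR²s but no w with sRw and vRw.
(b): fails — uR²v but no w with vRw and uRw.
(c): holds.
(d): holds.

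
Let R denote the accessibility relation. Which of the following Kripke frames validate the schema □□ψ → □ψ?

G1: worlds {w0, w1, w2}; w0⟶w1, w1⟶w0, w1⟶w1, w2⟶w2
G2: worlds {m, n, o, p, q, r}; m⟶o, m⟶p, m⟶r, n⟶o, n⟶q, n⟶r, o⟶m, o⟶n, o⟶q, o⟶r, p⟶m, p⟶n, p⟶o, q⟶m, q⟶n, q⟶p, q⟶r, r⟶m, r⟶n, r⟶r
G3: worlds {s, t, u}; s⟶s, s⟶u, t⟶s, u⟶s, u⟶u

The schema corresponds to density: ∀x ∀y (Rxy → ∃z (Rxz ∧ Rzy)).
G1: satisfies the condition.
G2: fails — Rmp but no z with Rmz and Rzp.
G3: satisfies the condition.
Valid on: G1, G3.

G1, G3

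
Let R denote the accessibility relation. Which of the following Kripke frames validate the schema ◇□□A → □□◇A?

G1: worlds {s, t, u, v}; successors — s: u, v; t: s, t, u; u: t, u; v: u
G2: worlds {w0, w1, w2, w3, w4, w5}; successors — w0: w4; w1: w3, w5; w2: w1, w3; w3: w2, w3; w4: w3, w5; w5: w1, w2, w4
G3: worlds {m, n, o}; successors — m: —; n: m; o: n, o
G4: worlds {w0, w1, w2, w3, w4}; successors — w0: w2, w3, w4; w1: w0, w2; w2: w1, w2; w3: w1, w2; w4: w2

G1, G2, G4

This is the axiom for a generalized confluence (Geach) condition; its first-order frame correspondent is ∀x ∀y ∀z ((xRy ∧ xR²z) → ∃w (yR²w ∧ zRw)).
G1: holds.
G2: holds.
G3: fails — oRn, oR²m but no w with nR²w and mRw.
G4: holds.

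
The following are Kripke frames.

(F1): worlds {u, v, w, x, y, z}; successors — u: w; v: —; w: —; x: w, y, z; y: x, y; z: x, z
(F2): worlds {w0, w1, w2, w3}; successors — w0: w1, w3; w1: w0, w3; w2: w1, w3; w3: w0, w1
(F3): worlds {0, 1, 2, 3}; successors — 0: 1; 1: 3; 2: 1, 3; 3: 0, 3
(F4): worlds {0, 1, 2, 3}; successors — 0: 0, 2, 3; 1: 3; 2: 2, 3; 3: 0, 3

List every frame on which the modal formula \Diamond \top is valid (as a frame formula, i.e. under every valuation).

The schema corresponds to seriality: \forall x \exists y Rxy.
(F1): fails — world v has no successor.
(F2): holds.
(F3): holds.
(F4): holds.
Valid on: (F2), (F3), (F4).

(F2), (F3), (F4)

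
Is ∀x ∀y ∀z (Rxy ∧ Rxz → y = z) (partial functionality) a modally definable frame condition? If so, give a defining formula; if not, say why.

The condition is partial functionality. A defining modal formula is ◇p → □p.
Suppose ◇p→□p is valid. Take Rxy, Rxz and set V(p)={y}. Then ◇p at x, so □p at x, so p at z, i.e. z=y.

Definable; ◇p → □p defines it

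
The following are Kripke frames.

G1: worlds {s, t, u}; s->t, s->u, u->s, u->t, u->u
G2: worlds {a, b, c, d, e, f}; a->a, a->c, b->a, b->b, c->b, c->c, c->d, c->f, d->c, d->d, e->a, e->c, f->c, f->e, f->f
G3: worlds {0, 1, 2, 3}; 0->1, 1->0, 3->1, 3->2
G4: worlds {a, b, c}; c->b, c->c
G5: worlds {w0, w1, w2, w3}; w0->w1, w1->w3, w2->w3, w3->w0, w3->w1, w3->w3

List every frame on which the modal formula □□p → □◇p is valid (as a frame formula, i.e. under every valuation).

The schema corresponds to a generalized confluence (Geach) condition: ∀x ∀z (xRz → ∃w (xR²w ∧ zRw)).
G1: fails — sRt but no w with sR²w and tRw.
G2: condition met.
G3: fails — 3R2 but no w with 3R²w and 2Rw.
G4: fails — cRb but no w with cR²w and bRw.
G5: condition met.

G2, G5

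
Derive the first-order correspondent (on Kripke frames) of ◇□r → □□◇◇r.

This is a Sahlqvist (Geach-type) schema ◇^1□^1r → □^2◇^2r.
First-order correspondent: ∀x ∀y ∀z ((xRy ∧ xR²z) → ∃w (yRw ∧ zR²w)).

∀x ∀y ∀z ((xRy ∧ xR²z) → ∃w (yRw ∧ zR²w))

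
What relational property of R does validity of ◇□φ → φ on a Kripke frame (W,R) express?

symmetry

Replacing φ by ¬φ and contraposing gives the equivalent schema φ → □◇φ.
Suppose φ→□◇φ is valid. Take Rxy and set V(φ)={x}. Then φ at x, so □◇φ at x, so ◇φ at y, so some z with Ryz has φ; z=x, i.e. Ryx.
The converse is a direct semantic check.
Frame condition: ∀x ∀y (Rxy → Ryx).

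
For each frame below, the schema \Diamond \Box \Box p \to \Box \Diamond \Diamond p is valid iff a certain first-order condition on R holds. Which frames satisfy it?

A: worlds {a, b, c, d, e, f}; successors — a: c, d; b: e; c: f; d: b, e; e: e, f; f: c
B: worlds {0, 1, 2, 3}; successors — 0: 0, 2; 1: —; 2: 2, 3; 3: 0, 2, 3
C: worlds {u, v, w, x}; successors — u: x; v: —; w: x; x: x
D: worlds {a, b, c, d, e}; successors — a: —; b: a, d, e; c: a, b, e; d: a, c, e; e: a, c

Frame correspondent (Sahlqvist): \forall x \forall y \forall z ((xRy \wedge xRz) \to \exists w (y R^2 w \wedge z R^2 w)) — i.e. a generalized confluence (Geach) condition.
A: fails — aRc, aRd but no w with cR²w and dR²w.
B: ✓.
C: ✓.
D: fails — bRa, bRa but no w with aR²w and aR²w.
Valid on: B, C.

B, C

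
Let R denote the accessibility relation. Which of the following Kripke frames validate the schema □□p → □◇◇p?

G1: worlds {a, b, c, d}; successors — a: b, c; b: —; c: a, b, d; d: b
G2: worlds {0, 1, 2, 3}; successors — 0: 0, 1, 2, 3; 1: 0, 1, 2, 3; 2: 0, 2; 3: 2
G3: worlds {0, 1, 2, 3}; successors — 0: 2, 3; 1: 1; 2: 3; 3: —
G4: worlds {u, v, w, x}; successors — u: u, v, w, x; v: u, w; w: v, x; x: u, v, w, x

G2, G4

The schema corresponds to a generalized confluence (Geach) condition: ∀x ∀z (xRz → ∃w (xR²w ∧ zR²w)).
G1: fails — aRb but no w with aR²w and bR²w.
G2: ✓.
G3: fails — 0R2 but no w with 0R²w and 2R²w.
G4: ✓.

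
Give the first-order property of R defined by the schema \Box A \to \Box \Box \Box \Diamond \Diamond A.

\forall x \forall z (x R^3 z \to \exists w (xRw \wedge z R^2 w))

This is a Sahlqvist (Geach-type) schema ◇^0□^1A → □^3◇^2A.
Minimal-valuation argument: fix x; take any y with xR^0y and any z with xR^3z. Set V(A) to the set of worlds R-reachable from y in exactly 1 step. Then □^1A holds at y, so the antecedent holds at x; validity forces ◇^2A at z, giving a w with zR^2w and yR^1w.
First-order correspondent: \forall x \forall z (x R^3 z \to \exists w (xRw \wedge z R^2 w)).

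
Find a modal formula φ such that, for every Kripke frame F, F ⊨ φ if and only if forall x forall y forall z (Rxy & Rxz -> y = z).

◇ψ → □ψ

A defining formula is ◇ψ → □ψ (the CD axiom).
Suppose ◇ψ→□ψ is valid. Take Rxy, Rxz and set V(ψ)={y}. Then ◇ψ at x, so □ψ at x, so ψ at z, i.e. z=y.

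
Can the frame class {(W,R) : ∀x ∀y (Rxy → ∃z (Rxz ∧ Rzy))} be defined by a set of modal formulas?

Yes — defined by □□q → □q

The condition is density. A defining modal formula is □□q → □q.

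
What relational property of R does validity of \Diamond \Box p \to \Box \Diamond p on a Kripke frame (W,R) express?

Suppose ◇□p→□◇p is valid. Take Rxy, Rxz and set V(p)={w : Ryw}. Then □p at y so ◇□p at x, so □◇p at x, so ◇p at z, giving w with Rzw and Ryw.
The converse is a direct semantic check.
Frame condition: \forall x \forall y \forall z (Rxy \wedge Rxz \to \exists w (Ryw \wedge Rzw)).

convergence: \forall x \forall y \forall z (Rxy \wedge Rxz \to \exists w (Ryw \wedge Rzw))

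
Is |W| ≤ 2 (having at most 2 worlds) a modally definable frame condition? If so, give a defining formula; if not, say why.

Any modally definable frame class is closed under disjoint unions.
Any modal formula valid on each of 3 disjoint one-world frames is valid on their disjoint union (validity is preserved under disjoint unions). Each one-world frame has |W|=1≤2, but the union has |W|=3.
So the class is not modally definable.

Not modally definable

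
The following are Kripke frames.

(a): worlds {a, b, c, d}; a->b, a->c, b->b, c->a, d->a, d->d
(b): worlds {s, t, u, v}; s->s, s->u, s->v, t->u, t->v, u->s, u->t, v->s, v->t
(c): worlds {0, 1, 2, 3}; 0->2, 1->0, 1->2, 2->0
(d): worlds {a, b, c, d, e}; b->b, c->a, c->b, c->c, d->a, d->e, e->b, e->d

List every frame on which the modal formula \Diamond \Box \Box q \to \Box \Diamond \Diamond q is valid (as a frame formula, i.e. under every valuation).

(a), (b)

The schema corresponds to a generalized confluence (Geach) condition: \forall x \forall y \forall z ((xRy \wedge xRz) \to \exists w (y R^2 w \wedge z R^2 w)).
(a): ✓.
(b): ✓.
(c): fails — 1R0, 1R2 but no w with 0R²w and 2R²w.
(d): fails — cRa, cRa but no w with aR²w and aR²w.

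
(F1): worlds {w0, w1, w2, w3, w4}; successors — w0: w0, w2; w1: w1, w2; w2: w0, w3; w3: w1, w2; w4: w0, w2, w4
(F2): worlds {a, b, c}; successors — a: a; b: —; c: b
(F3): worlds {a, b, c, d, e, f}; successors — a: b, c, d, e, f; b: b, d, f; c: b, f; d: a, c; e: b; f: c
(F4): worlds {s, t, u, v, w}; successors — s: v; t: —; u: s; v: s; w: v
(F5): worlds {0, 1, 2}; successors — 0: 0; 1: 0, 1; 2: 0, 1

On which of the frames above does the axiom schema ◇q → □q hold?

Frame correspondent (Sahlqvist): ∀x ∀y ∀z (Rxy ∧ Rxz → y = z) — i.e. partial functionality.
(F1): fails — w0 sees both w0 and w2.
(F2): condition met.
(F3): fails — a sees both b and c.
(F4): condition met.
(F5): fails — 1 sees both 0 and 1.

(F2), (F4)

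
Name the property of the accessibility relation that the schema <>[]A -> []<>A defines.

Suppose ◇□A→□◇A is valid. Take Rxy, Rxz and set V(A)={w : Ryw}. Then □A at y so ◇□A at x, so □◇A at x, so ◇A at z, giving w with Rzw and Ryw.

convergence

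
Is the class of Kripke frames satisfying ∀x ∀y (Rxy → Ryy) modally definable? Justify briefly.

Definable; □(□r → r) defines it

This is a Sahlqvist condition; the T□ axiom □(□r → r) defines it.
Suppose □(□r→r) is valid. Take Rxy and set V(r)={w : Ryw}. Then at y, □r holds; since □(□r→r) at x, □r→r at y, so r at y, i.e. Ryy.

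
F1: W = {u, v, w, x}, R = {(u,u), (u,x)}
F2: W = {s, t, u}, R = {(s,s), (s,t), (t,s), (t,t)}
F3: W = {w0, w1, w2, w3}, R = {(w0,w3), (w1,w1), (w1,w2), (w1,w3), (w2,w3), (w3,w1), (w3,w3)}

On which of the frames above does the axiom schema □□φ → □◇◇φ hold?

The schema corresponds to a generalized confluence (Geach) condition: ∀x ∀z (xRz → ∃w (xR²w ∧ zR²w)).
F1: fails — uRx but no t with uR²t and xR²t.
F2: satisfies the condition.
F3: satisfies the condition.
Valid on: F2, F3.

F2, F3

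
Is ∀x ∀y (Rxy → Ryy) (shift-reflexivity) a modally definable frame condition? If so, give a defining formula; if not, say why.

Yes: it is shift-reflexivity, defined by the T□ schema □(□r → r).
Suppose □(□r→r) is valid. Take Rxy and set V(r)={w : Ryw}. Then at y, □r holds; since □(□r→r) at x, □r→r at y, so r at y, i.e. Ryy.

Yes — defined by □(□r → r)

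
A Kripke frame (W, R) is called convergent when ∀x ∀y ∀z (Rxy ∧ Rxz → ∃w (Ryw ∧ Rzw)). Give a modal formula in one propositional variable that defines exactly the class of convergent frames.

◇□r → □◇r

The condition is convergence. The .2 schema ◇□r → □◇r defines it.
Suppose ◇□r→□◇r is valid. Take Rxy, Rxz and set V(r)={w : Ryw}. Then □r at y so ◇□r at x, so □◇r at x, so ◇r at z, giving w with Rzw and Ryw.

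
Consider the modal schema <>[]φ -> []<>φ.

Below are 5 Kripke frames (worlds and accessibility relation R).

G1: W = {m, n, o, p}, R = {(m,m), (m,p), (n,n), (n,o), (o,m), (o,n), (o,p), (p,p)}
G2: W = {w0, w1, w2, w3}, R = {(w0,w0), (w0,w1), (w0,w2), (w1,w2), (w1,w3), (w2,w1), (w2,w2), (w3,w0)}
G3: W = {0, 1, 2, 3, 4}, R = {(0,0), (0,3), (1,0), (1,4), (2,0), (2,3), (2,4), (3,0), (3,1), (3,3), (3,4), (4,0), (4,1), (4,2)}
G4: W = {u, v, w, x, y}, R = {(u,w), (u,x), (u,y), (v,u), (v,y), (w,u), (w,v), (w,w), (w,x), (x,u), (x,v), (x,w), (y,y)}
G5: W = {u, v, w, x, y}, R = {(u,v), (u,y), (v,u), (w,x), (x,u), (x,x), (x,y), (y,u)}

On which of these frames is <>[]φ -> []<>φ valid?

The schema corresponds to convergence: forall x forall y forall z (Rxy & Rxz -> exists w (Ryw & Rzw)).
G1: fails — Rom and Ron but m and n have no common successor.
G2: fails — Rw1w2 and Rw1w3 but w2 and w3 have no common successor.
G3: satisfies the condition.
G4: fails — Ruw and Ruy but w and y have no common successor.
G5: fails — Rxu and Rxy but u and y have no common successor.

G3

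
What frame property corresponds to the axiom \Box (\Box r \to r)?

shift-reflexivity: \forall x \forall y (Rxy \to Ryy)

Suppose □(□r→r) is valid. Take Rxy and set V(r)={w : Ryw}. Then at y, □r holds; since □(□r→r) at x, □r→r at y, so r at y, i.e. Ryy.
The converse is a direct semantic check.
Frame condition: \forall x \forall y (Rxy \to Ryy).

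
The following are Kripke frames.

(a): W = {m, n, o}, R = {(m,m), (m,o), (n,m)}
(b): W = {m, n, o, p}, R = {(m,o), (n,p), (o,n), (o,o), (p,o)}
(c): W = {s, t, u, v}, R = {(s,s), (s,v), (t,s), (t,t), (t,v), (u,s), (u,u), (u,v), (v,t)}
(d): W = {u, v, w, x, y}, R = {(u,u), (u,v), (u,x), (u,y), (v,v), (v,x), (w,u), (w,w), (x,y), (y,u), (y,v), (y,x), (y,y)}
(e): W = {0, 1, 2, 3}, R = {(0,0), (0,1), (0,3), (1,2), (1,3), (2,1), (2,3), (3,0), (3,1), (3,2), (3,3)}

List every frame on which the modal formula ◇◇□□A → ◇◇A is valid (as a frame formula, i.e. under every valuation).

(b), (c), (d), (e)

Frame correspondent (Sahlqvist): ∀x ∀y (xR²y → ∃w (yR²w ∧ xR²w)) — i.e. a generalized confluence (Geach) condition.
(a): fails — mR²o but no w with oR²w and mR²w.
(b): ✓.
(c): ✓.
(d): ✓.
(e): ✓.
Valid on: (b), (c), (d), (e).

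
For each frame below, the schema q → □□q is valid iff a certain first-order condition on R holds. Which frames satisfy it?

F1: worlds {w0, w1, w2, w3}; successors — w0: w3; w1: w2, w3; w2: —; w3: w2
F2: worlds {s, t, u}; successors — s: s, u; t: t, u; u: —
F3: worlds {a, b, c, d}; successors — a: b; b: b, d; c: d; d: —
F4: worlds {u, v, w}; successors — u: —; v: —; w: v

F4

This is the axiom for a generalized confluence (Geach) condition; its first-order frame correspondent is ∀x ∀z (xR²z → ∃w (x = w ∧ z = w)).
F1: fails — w0R²w2 but w0 ≠ w2.
F2: fails — sR²u but s ≠ u.
F3: fails — aR²b but a ≠ b.
F4: holds.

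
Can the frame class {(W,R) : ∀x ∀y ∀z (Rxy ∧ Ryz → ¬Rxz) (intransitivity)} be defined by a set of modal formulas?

Not modally definable

If a class were modally definable it would be closed under surjective bounded morphisms (Goldblatt–Thomason).
The 5-cycle (worlds 0,1,2,3,4 with 0→1→2→3→4→0) is intransitive. Mapping every world to a single reflexive point • is a surjective bounded morphism; the reflexive point is not intransitive (R••∧R•• but R••).
Hence intransitivity is not modally definable.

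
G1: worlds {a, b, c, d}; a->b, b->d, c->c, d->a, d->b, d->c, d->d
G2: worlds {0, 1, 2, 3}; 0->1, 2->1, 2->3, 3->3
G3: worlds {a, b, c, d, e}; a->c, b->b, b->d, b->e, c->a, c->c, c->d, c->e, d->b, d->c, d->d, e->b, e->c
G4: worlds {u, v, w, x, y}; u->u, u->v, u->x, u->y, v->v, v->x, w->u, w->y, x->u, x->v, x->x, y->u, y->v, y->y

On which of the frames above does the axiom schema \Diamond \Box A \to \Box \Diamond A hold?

The schema corresponds to convergence: \forall x \forall y \forall z (Rxy \wedge Rxz \to \exists w (Ryw \wedge Rzw)).
G1: fails — Rdc and Rdb but c and b have no common successor.
G2: fails — R01 and R01 but 1 and 1 have no common successor.
G3: holds.
G4: holds.
Valid on: G3, G4.

G3, G4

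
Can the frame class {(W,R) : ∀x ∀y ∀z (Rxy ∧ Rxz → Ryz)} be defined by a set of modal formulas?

This is a Sahlqvist condition; the 5 axiom ◇r → □◇r defines it.

Definable; ◇r → □◇r defines it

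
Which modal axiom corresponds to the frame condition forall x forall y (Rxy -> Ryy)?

□(□q → q)

The condition is shift-reflexivity. The T□ schema □(□q → q) defines it.
Suppose □(□q→q) is valid. Take Rxy and set V(q)={w : Ryw}. Then at y, □q holds; since □(□q→q) at x, □q→q at y, so q at y, i.e. Ryy.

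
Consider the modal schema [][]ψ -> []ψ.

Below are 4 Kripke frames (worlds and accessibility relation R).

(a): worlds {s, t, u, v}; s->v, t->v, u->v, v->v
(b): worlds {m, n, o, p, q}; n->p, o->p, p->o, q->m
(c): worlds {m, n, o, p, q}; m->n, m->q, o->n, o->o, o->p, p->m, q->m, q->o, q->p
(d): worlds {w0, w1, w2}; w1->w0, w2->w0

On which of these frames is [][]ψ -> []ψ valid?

The schema corresponds to density: forall x forall y (Rxy -> exists z (Rxz & Rzy)).
(a): condition met.
(b): fails — Rnp but no z with Rnz and Rzp.
(c): fails — Rpm but no z with Rpz and Rzm.
(d): fails — Rw1w0 but no z with Rw1z and Rzw0.

(a)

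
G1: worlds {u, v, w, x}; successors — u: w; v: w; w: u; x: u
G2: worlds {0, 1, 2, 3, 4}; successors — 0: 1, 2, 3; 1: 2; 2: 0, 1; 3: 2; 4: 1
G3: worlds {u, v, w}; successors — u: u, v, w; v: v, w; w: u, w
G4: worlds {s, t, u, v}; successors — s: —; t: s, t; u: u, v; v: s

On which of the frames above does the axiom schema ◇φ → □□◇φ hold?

The schema corresponds to a generalized confluence (Geach) condition: ∀x ∀y ∀z ((xRy ∧ xR²z) → ∃w (y = w ∧ zRw)).
G1: satisfies the condition.
G2: fails — 0R1, 0R²1 but no w with 1=w and 1Rw.
G3: fails — uRu, uR²v but no t with u=t and vRt.
G4: fails — tRs, tR²s but no w with s=w and sRw.

G1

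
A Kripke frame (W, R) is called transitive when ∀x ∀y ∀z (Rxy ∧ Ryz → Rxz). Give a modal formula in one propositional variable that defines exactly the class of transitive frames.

This is transitivity; the standard corresponding axiom is 4: □s → □□s.
Suppose □s→□□s is valid. Take Rxy, Ryz and set V(s)={w : Rxw}. Then □s at x, so □□s at x, so □s at y, so s at z, i.e. Rxz.

□s → □□s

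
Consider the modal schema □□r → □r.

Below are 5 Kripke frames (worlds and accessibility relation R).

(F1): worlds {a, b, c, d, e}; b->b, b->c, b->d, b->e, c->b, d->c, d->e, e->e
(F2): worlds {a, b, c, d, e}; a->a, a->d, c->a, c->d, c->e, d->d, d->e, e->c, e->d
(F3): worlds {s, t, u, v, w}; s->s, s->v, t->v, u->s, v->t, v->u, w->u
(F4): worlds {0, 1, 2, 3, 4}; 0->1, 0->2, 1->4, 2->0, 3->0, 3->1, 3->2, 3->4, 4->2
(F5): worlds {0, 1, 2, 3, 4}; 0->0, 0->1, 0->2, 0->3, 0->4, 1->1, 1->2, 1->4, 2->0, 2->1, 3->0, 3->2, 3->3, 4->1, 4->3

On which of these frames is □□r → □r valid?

(F5)

This is the axiom for density; its first-order frame correspondent is ∀x ∀y (Rxy → ∃z (Rxz ∧ Rzy)).
(F1): fails — Rdc but no z with Rdz and Rzc.
(F2): fails — Rec but no z with Rez and Rzc.
(F3): fails — Rtv but no z with Rtz and Rzv.
(F4): fails — R02 but no z with R0z and Rz2.
(F5): holds.
Valid on: (F5).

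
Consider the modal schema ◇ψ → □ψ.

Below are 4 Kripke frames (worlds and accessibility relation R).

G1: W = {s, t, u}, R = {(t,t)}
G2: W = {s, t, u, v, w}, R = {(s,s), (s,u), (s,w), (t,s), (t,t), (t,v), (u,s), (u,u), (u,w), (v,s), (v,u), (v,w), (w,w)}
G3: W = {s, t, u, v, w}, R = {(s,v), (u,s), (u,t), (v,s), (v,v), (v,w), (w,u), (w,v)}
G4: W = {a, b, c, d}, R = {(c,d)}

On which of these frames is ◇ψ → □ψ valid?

This is the axiom for partial functionality; its first-order frame correspondent is ∀x ∀y ∀z (Rxy ∧ Rxz → y = z).
G1: ✓.
G2: fails — s sees both s and u.
G3: fails — u sees both s and t.
G4: ✓.

G1, G4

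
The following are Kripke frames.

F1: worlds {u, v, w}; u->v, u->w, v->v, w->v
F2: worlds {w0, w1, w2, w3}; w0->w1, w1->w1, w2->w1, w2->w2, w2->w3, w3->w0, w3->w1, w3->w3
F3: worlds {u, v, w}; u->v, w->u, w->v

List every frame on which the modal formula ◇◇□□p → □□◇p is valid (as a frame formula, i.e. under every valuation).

This is the axiom for a generalized confluence (Geach) condition; its first-order frame correspondent is ∀x ∀y ∀z ((xR²y ∧ xR²z) → ∃w (yR²w ∧ zRw)).
F1: satisfies the condition.
F2: satisfies the condition.
F3: fails — wR²v, wR²v but no t with vR²t and vRt.
Valid on: F1, F2.

F1, F2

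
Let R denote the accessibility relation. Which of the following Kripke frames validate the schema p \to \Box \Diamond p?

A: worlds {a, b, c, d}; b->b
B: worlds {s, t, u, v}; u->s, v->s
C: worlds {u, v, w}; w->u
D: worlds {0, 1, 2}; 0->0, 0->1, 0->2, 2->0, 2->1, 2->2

This is the axiom for symmetry; its first-order frame correspondent is \forall x \forall y (Rxy \to Ryx).
A: condition met.
B: fails — Rus but not Rsu.
C: fails — Rwu but not Ruw.
D: fails — R01 but not R10.
Valid on: A.

A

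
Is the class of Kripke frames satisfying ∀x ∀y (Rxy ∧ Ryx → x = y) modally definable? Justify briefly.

Any modally definable frame class is closed under surjective bounded morphisms.
The 4-cycle (worlds w0,w1,w2,w3 with w0→w1→w2→w3→w0) is antisymmetric. Sending even-indexed worlds to • and odd-indexed worlds to ∘ is a surjective bounded morphism onto the two-world frame with •↔∘, which is not antisymmetric.
So the class is not modally definable.

Not definable by any modal formula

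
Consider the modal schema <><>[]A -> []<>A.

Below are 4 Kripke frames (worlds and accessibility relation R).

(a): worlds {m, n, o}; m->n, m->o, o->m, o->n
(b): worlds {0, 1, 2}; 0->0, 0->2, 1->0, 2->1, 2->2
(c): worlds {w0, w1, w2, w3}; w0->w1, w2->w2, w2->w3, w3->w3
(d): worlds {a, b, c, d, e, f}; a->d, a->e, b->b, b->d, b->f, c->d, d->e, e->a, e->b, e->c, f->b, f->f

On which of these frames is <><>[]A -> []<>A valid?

This is the axiom for a generalized confluence (Geach) condition; its first-order frame correspondent is forall x forall y forall z ((x R^2 y & xRz) -> exists w (yRw & zRw)).
(a): fails — mR²m, mRn but no w with mRw and nRw.
(b): fails — 0R²1, 0R2 but no w with 1Rw and 2Rw.
(c): satisfies the condition.
(d): fails — aR²a, aRe but no w with aRw and eRw.
Valid on: (c).

(c)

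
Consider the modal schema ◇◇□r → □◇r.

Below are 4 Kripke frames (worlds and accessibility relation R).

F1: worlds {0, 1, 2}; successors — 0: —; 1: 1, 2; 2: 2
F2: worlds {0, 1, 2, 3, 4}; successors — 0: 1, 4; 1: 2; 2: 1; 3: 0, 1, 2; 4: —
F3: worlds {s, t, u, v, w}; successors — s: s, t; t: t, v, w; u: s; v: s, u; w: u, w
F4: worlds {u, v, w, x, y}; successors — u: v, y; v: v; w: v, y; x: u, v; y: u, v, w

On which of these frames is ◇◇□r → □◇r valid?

The schema corresponds to a generalized confluence (Geach) condition: ∀x ∀y ∀z ((xR²y ∧ xRz) → ∃w (yRw ∧ zRw)).
F1: holds.
F2: fails — 0R²2, 0R1 but no w with 2Rw and 1Rw.
F3: fails — sR²v, sRt but no w* with vRw* and tRw*.
F4: holds.

F1, F4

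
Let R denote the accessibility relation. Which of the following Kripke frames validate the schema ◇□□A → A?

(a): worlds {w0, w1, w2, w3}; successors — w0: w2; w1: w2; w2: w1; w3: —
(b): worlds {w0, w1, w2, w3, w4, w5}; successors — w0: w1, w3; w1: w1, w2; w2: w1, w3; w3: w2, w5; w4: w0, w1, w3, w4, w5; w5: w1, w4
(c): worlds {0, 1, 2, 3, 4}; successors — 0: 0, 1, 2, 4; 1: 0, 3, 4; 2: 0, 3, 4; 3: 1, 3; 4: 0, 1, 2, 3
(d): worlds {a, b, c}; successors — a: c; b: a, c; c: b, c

The schema corresponds to a generalized confluence (Geach) condition: ∀x ∀y (xRy → ∃w (yR²w ∧ x = w)).
(a): fails — w0Rw2 but no w with w2R²w and w0=w.
(b): fails — w0Rw1 but no w with w1R²w and w0=w.
(c): fails — 2R3 but no w with 3R²w and 2=w.
(d): holds.
Valid on: (d).

(d)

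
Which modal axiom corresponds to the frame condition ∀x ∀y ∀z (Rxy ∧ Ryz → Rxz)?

A defining formula is □ψ → □□ψ (the 4 axiom).
Suppose □ψ→□□ψ is valid. Take Rxy, Ryz and set V(ψ)={w : Rxw}. Then □ψ at x, so □□ψ at x, so □ψ at y, so ψ at z, i.e. Rxz.

□ψ → □□ψ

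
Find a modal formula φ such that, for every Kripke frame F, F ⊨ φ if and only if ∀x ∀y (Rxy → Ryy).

□(□ψ → ψ)

A defining formula is □(□ψ → ψ) (the T□ axiom).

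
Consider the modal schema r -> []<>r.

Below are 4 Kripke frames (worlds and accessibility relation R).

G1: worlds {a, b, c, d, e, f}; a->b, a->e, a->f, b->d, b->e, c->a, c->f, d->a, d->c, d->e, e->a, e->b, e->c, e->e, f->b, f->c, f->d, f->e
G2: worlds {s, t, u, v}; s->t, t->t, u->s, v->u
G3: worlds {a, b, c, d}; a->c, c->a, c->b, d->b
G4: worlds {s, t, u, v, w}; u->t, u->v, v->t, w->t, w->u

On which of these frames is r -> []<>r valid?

none

This is the axiom for symmetry; its first-order frame correspondent is forall x forall y (Rxy -> Ryx).
G1: fails — Rdc but not Rcd.
G2: fails — Rvu but not Ruv.
G3: fails — Rdb but not Rbd.
G4: fails — Ruv but not Rvu.
Valid on no frame.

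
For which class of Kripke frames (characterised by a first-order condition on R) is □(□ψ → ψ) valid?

shift-reflexivity: ∀x ∀y (Rxy → Ryy)

Suppose □(□ψ→ψ) is valid. Take Rxy and set V(ψ)={w : Ryw}. Then at y, □ψ holds; since □(□ψ→ψ) at x, □ψ→ψ at y, so ψ at y, i.e. Ryy.
Conversely, on a frame with shift-reflexivity the schema holds at every world under every valuation.
So the correspondent is shift-reflexivity.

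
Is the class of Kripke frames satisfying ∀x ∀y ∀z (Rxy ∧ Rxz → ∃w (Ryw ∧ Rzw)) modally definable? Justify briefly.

The condition is convergence. A defining modal formula is ◇□q → □◇q.
Suppose ◇□q→□◇q is valid. Take Rxy, Rxz and set V(q)={w : Ryw}. Then □q at y so ◇□q at x, so □◇q at x, so ◇q at z, giving w with Rzw and Ryw.

Yes — defined by ◇□q → □◇q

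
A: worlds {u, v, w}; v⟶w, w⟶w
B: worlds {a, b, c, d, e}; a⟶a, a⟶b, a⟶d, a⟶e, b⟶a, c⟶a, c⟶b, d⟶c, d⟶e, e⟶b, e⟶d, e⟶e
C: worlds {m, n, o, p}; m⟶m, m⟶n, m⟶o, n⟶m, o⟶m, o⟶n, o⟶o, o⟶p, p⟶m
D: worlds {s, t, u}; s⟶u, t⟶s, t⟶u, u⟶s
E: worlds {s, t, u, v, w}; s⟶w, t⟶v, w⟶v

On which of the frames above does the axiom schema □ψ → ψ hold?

This is the axiom for reflexivity; its first-order frame correspondent is ∀x Rxx.
A: fails — world u does not see itself.
B: fails — world b does not see itself.
C: fails — world n does not see itself.
D: fails — world s does not see itself.
E: fails — world s does not see itself.

none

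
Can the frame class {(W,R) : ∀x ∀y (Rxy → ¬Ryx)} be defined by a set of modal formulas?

No

Any modally definable frame class is closed under surjective bounded morphisms.
The 3-cycle (worlds s,t,u with s→t→u→s) is asymmetric. Mapping every world to a single reflexive point • is a surjective bounded morphism, and the reflexive point is not asymmetric (R•• but asymmetry requires ¬R••).
So no modal formula (or set of formulas) defines exactly the asymmetric frames.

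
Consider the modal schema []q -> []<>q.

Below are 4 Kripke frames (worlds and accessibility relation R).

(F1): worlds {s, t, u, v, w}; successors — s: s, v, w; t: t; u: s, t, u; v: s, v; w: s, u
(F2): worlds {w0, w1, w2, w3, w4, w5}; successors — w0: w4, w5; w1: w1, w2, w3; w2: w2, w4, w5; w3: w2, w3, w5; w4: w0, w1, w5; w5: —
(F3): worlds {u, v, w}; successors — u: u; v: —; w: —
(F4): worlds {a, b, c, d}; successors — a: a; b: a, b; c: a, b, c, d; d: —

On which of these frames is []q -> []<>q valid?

(F1), (F3)

Frame correspondent (Sahlqvist): forall x forall z (xRz -> exists w (xRw & zRw)) — i.e. a generalized confluence (Geach) condition.
(F1): condition met.
(F2): fails — w0Rw5 but no w with w0Rw and w5Rw.
(F3): condition met.
(F4): fails — cRd but no w with cRw and dRw.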